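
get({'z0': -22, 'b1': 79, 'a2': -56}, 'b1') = 79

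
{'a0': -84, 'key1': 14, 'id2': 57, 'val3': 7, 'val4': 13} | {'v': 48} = {'a0': -84, 'key1': 14, 'id2': 57, 'val3': 7, 'val4': 13, 'v': 48}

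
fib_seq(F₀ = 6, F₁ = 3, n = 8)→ F_2 = F_1 + F_0 = 9
F_3 = F_2 + F_1 = 12
F_4 = F_3 + F_2 = 21
...
= [6, 3, 9, 12, 21, 33, 54, 87]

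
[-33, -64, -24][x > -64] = keep x where x > -64: -33✓, -64✗, -24✓
= [-33, -24]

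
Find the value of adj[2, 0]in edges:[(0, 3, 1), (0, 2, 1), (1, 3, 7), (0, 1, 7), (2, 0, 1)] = 1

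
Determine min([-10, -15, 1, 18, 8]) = -15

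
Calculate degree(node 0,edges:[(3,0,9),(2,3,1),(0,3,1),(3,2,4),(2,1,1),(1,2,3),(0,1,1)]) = 3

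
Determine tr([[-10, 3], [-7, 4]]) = diagonal: (-10) + 4
= -6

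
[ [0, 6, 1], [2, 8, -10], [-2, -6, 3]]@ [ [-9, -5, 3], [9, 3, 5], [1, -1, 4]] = [[55, 17, 34], [44, 24, 6], [-33, -11, -24]]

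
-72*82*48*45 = -12752640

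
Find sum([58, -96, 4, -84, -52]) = -170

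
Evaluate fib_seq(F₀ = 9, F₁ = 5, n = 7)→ [9, 5, 14, 19, 33, 52, 85]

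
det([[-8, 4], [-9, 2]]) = (-8)*(2) - (4)*(-9)
= 20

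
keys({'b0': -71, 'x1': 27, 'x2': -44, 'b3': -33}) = ['b0', 'x1', 'x2', 'b3']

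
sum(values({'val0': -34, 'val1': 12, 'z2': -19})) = -41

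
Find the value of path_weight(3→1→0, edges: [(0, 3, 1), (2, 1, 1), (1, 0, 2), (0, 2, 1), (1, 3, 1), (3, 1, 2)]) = 4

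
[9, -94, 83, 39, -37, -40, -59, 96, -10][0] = 9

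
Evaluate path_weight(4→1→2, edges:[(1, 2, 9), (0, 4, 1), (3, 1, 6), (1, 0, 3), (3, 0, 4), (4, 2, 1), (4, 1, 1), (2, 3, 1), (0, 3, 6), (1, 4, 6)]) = w(4→1)=1 + w(1→2)=9
= 10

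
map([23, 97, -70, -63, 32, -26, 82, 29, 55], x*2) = 23*2=46, 97*2=194, -70*2=-140, -63*2=-126, 32*2=64, -26*2=-52, 82*2=164, 29*2=58, 55*2=110
= [46, 194, -140, -126, 64, -52, 164, 58, 110]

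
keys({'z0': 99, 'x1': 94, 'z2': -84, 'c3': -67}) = ['z0', 'x1', 'z2', 'c3']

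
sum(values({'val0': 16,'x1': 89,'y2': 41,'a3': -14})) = 16 + 89 + 41 + (-14)
= 132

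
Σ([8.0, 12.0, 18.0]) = 8.0 + 12.0 + 18.0
= 38.0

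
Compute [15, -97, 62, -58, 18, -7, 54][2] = 62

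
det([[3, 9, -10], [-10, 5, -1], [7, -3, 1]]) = 83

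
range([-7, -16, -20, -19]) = 13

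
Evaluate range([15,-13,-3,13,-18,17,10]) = 35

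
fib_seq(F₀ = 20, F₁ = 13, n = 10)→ [20, 13, 33, 46, 79, 125, 204, 329, 533, 862]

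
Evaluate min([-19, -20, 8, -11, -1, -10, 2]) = -20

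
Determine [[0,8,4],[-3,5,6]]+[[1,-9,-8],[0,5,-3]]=[[1, -1, -4], [-3, 10, 3]]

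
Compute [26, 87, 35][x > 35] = [87]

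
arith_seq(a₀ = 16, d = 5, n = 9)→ [16, 21, 26, 31, 36, 41, 46, 51, 56]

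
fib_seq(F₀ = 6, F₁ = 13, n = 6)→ [6, 13, 19, 32, 51, 83]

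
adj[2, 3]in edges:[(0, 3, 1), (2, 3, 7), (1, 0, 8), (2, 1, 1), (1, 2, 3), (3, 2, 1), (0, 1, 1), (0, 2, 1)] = 7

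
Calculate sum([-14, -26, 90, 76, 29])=155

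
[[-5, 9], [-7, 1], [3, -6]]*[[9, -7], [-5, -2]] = [[-90, 17], [-68, 47], [57, -9]]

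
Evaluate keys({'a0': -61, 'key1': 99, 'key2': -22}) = ['a0', 'key1', 'key2']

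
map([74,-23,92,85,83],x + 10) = 74+10=84, -23+10=-13, 92+10=102, 85+10=95, 83+10=93
= [84, -13, 102, 95, 93]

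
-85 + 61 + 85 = 61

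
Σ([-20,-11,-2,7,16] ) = -10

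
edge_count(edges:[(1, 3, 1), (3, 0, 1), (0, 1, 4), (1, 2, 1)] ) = 4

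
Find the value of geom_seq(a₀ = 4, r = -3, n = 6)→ [4, -12, 36, -108, 324, -972]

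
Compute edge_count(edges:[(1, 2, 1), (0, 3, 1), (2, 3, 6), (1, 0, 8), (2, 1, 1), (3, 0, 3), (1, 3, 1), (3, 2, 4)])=8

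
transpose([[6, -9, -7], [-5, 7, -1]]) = [[6, -5], [-9, 7], [-7, -1]]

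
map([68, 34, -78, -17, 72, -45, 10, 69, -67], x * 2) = [136, 68, -156, -34, 144, -90, 20, 138, -134]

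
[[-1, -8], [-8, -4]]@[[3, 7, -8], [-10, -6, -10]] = C[0][0] = (-1)*(3) + (-8)*(-10) = 77
C[0][1] = (-1)*(7) + (-8)*(-6) = 41
C[0][2] = (-1)*(-8) + (-8)*(-10) = 88
C[1][0] = (-8)*(3) + (-4)*(-10) = 16
C[1][1] = (-8)*(7) + (-4)*(-6) = -32
C[1][2] = (-8)*(-8) + (-4)*(-10) = 104
= [[77, 41, 88], [16, -32, 104]]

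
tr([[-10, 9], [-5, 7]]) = diagonal: (-10) + 7
= -3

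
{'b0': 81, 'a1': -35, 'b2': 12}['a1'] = -35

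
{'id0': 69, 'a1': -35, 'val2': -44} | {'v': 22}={'id0': 69, 'a1': -35, 'val2': -44, 'v': 22}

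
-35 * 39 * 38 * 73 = -3786510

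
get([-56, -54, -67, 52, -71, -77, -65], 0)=-56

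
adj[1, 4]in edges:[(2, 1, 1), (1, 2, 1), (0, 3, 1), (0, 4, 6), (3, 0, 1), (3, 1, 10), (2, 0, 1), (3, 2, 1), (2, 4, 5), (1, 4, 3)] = 3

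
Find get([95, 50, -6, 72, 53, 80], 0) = 95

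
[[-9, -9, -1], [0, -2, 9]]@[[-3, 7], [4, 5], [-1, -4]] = C[0][0] = (-9)*(-3) + (-9)*(4) + (-1)*(-1) = -8
C[0][1] = (-9)*(7) + (-9)*(5) + (-1)*(-4) = -104
C[1][0] = (0)*(-3) + (-2)*(4) + (9)*(-1) = -17
C[1][1] = (0)*(7) + (-2)*(5) + (9)*(-4) = -46
= [[-8, -104], [-17, -46]]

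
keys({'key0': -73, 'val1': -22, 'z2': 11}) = ['key0', 'val1', 'z2']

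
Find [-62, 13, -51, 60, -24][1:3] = [13, -51]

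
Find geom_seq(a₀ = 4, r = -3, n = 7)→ a_0 = 4*(-3)^0 = 4
a_1 = 4*(-3)^1 = -12
a_2 = 4*(-3)^2 = 36
...
= [4, -12, 36, -108, 324, -972, 2916]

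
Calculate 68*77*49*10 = 2565640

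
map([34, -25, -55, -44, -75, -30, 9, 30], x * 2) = [68, -50, -110, -88, -150, -60, 18, 60]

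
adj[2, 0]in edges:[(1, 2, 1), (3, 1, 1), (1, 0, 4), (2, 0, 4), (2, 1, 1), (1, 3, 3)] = 4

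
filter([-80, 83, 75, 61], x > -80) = [83, 75, 61]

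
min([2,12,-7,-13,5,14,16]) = -13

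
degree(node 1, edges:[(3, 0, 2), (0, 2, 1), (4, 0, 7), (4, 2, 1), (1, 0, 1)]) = incident: (1,0)
= 1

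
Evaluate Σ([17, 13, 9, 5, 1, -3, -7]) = 35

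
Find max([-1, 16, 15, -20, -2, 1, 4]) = 16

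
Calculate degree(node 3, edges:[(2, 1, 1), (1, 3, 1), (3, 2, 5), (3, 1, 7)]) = 3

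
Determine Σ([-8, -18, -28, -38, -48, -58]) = (-8) + (-18) + (-28) + (-38) + (-48) + (-58)
= -198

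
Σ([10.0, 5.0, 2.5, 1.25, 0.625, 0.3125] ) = 10.0 + 5.0 + 2.5 + 1.25 + 0.625 + 0.3125
= 19.6875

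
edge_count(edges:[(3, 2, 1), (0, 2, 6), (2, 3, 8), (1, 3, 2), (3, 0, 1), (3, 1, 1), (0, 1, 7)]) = 7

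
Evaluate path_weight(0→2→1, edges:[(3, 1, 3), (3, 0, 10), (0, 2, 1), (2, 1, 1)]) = w(0→2)=1 + w(2→1)=1
= 2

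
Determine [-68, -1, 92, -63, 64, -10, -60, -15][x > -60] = keep x where x > -60: -68✗, -1✓, 92✓, -63✗, 64✓, -10✓, -60✗, -15✓
= [-1, 92, 64, -10, -15]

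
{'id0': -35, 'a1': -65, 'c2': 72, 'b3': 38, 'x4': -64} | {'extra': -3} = {'id0': -35, 'a1': -65, 'c2': 72, 'b3': 38, 'x4': -64, 'extra': -3}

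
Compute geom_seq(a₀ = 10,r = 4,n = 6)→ [10, 40, 160, 640, 2560, 10240]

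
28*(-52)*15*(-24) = 524160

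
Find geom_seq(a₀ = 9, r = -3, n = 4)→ a_0 = 9*(-3)^0 = 9
a_1 = 9*(-3)^1 = -27
a_2 = 9*(-3)^2 = 81
...
= [9, -27, 81, -243]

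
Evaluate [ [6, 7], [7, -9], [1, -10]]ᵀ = [[6, 7, 1], [7, -9, -10]]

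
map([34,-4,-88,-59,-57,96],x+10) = 34+10=44, -4+10=6, -88+10=-78, -59+10=-49, -57+10=-47, 96+10=106
= [44, 6, -78, -49, -47, 106]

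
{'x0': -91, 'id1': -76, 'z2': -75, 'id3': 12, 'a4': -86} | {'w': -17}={'x0': -91, 'id1': -76, 'z2': -75, 'id3': 12, 'a4': -86, 'w': -17}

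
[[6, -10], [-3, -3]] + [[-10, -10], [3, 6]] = [[-4, -20], [0, 3]]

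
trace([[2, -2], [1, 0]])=diagonal: 2 + 0
= 2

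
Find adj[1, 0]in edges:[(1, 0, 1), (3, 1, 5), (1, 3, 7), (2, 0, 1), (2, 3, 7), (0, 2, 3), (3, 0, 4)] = 1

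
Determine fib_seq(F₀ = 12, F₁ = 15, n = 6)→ F_2 = F_1 + F_0 = 27
F_3 = F_2 + F_1 = 42
F_4 = F_3 + F_2 = 69
...
= [12, 15, 27, 42, 69, 111]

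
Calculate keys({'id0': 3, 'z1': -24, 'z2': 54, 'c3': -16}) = ['id0', 'z1', 'z2', 'c3']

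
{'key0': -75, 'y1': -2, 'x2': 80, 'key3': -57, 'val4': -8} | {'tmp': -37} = {'key0': -75, 'y1': -2, 'x2': 80, 'key3': -57, 'val4': -8, 'tmp': -37}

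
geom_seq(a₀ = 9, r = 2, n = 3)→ [9, 18, 36]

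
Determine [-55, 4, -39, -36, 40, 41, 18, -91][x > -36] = [4, 40, 41, 18]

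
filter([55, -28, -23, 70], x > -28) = [55, -23, 70]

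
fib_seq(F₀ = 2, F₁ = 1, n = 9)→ F_2 = F_1 + F_0 = 3
F_3 = F_2 + F_1 = 4
F_4 = F_3 + F_2 = 7
...
= [2, 1, 3, 4, 7, 11, 18, 29, 47]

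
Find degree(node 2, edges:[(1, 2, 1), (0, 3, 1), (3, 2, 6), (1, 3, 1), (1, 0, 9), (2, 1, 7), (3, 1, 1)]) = 3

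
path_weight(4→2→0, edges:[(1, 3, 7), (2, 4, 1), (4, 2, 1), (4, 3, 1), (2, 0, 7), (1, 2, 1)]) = w(4→2)=1 + w(2→0)=7
= 8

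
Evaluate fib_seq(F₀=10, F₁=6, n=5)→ F_2 = F_1 + F_0 = 16
F_3 = F_2 + F_1 = 22
F_4 = F_3 + F_2 = 38
= [10, 6, 16, 22, 38]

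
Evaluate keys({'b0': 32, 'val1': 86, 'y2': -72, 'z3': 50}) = ['b0', 'val1', 'y2', 'z3']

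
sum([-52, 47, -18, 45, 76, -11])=(-52) + 47 + (-18) + 45 + 76 + (-11)
= 87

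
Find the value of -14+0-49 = -63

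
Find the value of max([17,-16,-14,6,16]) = 17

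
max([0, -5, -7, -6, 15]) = 15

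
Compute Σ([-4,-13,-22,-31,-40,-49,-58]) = -217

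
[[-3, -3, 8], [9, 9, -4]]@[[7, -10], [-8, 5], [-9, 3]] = C[0][0] = (-3)*(7) + (-3)*(-8) + (8)*(-9) = -69
C[0][1] = (-3)*(-10) + (-3)*(5) + (8)*(3) = 39
C[1][0] = (9)*(7) + (9)*(-8) + (-4)*(-9) = 27
C[1][1] = (9)*(-10) + (9)*(5) + (-4)*(3) = -57
= [[-69, 39], [27, -57]]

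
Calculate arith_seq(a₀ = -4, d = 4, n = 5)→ a_0 = -4 + 0*4 = -4
a_1 = -4 + 1*4 = 0
a_2 = -4 + 2*4 = 4
...
= [-4, 0, 4, 8, 12]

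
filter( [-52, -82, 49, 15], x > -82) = [-52, 49, 15]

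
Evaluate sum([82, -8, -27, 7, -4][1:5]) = slice → [-8, -27, 7, -4]
(-8) + (-27) + 7 + (-4)
= -32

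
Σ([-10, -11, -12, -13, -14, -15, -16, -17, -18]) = -126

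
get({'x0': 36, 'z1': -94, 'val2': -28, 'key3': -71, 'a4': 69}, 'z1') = -94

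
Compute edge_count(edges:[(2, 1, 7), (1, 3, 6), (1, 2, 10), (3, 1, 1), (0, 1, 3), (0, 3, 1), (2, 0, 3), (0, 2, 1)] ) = 8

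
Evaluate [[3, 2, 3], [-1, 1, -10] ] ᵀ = [[3, -1], [2, 1], [3, -10]]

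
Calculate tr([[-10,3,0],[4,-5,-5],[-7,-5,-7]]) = diagonal: (-10) + (-5) + (-7)
= -22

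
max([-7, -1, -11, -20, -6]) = -1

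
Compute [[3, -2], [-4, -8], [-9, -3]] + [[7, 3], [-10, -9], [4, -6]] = [[10, 1], [-14, -17], [-5, -9]]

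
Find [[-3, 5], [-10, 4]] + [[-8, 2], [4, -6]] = [[-11, 7], [-6, -2]]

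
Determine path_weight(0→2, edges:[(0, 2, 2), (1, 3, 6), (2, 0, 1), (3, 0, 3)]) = w(0→2)=2
= 2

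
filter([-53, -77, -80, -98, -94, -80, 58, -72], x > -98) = [-53, -77, -80, -94, -80, 58, -72]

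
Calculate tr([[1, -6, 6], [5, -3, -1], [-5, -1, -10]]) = -12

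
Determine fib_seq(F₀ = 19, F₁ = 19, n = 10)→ F_2 = F_1 + F_0 = 38
F_3 = F_2 + F_1 = 57
F_4 = F_3 + F_2 = 95
...
= [19, 19, 38, 57, 95, 152, 247, 399, 646, 1045]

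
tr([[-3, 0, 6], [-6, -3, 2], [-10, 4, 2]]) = -4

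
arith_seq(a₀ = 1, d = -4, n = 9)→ [1, -3, -7, -11, -15, -19, -23, -27, -31]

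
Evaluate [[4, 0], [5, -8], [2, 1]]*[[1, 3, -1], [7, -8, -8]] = C[0][0] = (4)*(1) + (0)*(7) = 4
C[0][1] = (4)*(3) + (0)*(-8) = 12
C[0][2] = (4)*(-1) + (0)*(-8) = -4
C[1][0] = (5)*(1) + (-8)*(7) = -51
C[1][1] = (5)*(3) + (-8)*(-8) = 79
C[1][2] = (5)*(-1) + (-8)*(-8) = 59
... (3 more cells)
= [[4, 12, -4], [-51, 79, 59], [9, -2, -10]]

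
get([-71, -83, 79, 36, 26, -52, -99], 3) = 36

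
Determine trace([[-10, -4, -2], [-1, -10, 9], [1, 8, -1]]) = diagonal: (-10) + (-10) + (-1)
= -21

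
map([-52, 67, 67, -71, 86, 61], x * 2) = [-104, 134, 134, -142, 172, 122]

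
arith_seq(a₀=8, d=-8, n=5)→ [8, 0, -8, -16, -24]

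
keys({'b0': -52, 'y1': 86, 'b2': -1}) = ['b0', 'y1', 'b2']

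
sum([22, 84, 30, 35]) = 22 + 84 + 30 + 35
= 171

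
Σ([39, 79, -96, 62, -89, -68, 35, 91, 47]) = 100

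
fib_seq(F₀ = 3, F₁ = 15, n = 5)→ [3, 15, 18, 33, 51]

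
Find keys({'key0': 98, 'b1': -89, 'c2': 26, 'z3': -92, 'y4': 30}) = ['key0', 'b1', 'c2', 'z3', 'y4']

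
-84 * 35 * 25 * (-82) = 6027000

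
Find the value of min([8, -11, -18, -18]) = -18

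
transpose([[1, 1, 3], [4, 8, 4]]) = [[1, 4], [1, 8], [3, 4]]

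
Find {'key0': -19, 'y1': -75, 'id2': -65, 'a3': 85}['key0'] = -19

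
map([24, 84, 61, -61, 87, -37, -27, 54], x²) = [576, 7056, 3721, 3721, 7569, 1369, 729, 2916]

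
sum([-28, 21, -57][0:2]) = -7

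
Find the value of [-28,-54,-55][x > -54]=[-28]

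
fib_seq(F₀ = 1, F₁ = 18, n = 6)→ [1, 18, 19, 37, 56, 93]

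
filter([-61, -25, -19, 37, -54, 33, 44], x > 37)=keep x where x > 37: -61✗, -25✗, -19✗, 37✗, -54✗, 33✗, 44✓
= [44]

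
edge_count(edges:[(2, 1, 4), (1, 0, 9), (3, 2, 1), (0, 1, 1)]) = 4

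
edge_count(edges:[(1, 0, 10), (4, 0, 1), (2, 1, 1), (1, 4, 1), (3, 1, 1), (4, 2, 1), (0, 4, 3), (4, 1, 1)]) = 8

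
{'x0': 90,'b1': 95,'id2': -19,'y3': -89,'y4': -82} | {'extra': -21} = {'x0': 90, 'b1': 95, 'id2': -19, 'y3': -89, 'y4': -82, 'extra': -21}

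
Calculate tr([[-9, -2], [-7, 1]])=diagonal: (-9) + 1
= -8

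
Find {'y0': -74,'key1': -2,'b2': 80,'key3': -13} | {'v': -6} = {'y0': -74, 'key1': -2, 'b2': 80, 'key3': -13, 'v': -6}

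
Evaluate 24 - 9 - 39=-24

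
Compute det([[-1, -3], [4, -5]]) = (-1)*(-5) - (-3)*(4)
= 17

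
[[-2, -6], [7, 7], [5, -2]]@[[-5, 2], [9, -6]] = C[0][0] = (-2)*(-5) + (-6)*(9) = -44
C[0][1] = (-2)*(2) + (-6)*(-6) = 32
C[1][0] = (7)*(-5) + (7)*(9) = 28
C[1][1] = (7)*(2) + (7)*(-6) = -28
C[2][0] = (5)*(-5) + (-2)*(9) = -43
C[2][1] = (5)*(2) + (-2)*(-6) = 22
= [[-44, 32], [28, -28], [-43, 22]]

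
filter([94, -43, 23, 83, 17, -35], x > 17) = [94, 23, 83]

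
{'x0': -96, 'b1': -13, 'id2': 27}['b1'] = -13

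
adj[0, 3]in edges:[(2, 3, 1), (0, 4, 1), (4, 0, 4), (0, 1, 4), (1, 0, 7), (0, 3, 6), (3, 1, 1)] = 6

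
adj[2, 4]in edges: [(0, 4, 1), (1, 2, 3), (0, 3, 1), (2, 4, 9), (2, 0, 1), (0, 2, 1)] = 9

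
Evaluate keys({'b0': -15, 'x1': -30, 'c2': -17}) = ['b0', 'x1', 'c2']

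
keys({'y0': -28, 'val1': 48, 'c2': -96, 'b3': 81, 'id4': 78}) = ['y0', 'val1', 'c2', 'b3', 'id4']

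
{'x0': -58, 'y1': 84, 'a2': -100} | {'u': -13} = {'x0': -58, 'y1': 84, 'a2': -100, 'u': -13}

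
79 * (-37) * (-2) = 5846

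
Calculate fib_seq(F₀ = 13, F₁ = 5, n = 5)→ F_2 = F_1 + F_0 = 18
F_3 = F_2 + F_1 = 23
F_4 = F_3 + F_2 = 41
= [13, 5, 18, 23, 41]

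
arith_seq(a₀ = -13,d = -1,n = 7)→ a_0 = -13 + 0*-1 = -13
a_1 = -13 + 1*-1 = -14
a_2 = -13 + 2*-1 = -15
...
= [-13, -14, -15, -16, -17, -18, -19]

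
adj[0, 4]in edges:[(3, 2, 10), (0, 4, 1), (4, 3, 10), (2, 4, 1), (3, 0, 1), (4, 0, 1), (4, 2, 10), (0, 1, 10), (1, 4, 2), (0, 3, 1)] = 1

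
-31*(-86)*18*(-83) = -3983004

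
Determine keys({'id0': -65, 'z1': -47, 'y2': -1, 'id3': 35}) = ['id0', 'z1', 'y2', 'id3']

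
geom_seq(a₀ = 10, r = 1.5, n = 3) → a_0 = 10*1.5^0 = 10.0
a_1 = 10*1.5^1 = 15.0
a_2 = 10*1.5^2 = 22.5
= [10.0, 15.0, 22.5]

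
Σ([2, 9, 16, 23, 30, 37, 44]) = 2 + 9 + 16 + 23 + 30 + 37 + 44
= 161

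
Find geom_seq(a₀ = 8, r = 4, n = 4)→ a_0 = 8*4^0 = 8
a_1 = 8*4^1 = 32
a_2 = 8*4^2 = 128
...
= [8, 32, 128, 512]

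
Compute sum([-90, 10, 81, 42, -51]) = (-90) + 10 + 81 + 42 + (-51)
= -8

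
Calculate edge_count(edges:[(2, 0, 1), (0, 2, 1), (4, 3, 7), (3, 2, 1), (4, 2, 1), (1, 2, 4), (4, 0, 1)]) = 7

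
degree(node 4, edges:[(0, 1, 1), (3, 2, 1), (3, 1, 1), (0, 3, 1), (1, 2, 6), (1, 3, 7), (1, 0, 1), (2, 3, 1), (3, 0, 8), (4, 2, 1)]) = incident: (4,2)
= 1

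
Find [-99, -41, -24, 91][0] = -99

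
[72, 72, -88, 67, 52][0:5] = [72, 72, -88, 67, 52]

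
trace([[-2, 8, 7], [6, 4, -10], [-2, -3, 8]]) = diagonal: (-2) + 4 + 8
= 10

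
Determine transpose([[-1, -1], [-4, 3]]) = [[-1, -4], [-1, 3]]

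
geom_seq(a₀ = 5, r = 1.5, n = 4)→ a_0 = 5*1.5^0 = 5.0
a_1 = 5*1.5^1 = 7.5
a_2 = 5*1.5^2 = 11.25
...
= [5.0, 7.5, 11.25, 16.875]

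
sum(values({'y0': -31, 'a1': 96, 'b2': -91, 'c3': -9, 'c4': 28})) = -7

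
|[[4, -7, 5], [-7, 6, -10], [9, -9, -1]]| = 340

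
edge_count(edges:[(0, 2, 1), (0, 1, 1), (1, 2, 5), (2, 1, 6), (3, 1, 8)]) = 5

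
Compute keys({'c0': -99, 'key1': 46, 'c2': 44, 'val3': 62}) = ['c0', 'key1', 'c2', 'val3']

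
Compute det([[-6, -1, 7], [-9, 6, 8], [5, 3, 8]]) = -655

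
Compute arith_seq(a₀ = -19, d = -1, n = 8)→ [-19, -20, -21, -22, -23, -24, -25, -26]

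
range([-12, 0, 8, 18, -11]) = 30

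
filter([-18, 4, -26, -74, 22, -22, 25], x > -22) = [-18, 4, 22, 25]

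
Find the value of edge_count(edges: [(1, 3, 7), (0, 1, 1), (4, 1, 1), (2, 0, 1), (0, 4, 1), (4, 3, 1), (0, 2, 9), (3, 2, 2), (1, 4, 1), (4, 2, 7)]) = 10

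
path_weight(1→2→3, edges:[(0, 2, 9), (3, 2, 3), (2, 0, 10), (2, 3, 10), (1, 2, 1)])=11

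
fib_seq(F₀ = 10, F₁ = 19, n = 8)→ [10, 19, 29, 48, 77, 125, 202, 327]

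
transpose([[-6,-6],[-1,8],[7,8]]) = [[-6, -1, 7], [-6, 8, 8]]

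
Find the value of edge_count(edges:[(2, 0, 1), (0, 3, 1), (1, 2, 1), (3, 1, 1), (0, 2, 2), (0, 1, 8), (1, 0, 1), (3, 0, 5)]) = 8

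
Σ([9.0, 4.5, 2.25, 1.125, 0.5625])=9.0 + 4.5 + 2.25 + 1.125 + 0.5625
= 17.4375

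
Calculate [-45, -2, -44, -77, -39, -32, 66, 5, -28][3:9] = [-77, -39, -32, 66, 5, -28]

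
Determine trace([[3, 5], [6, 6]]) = 9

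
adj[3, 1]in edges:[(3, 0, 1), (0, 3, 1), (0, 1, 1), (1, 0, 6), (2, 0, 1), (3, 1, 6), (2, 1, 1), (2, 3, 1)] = 6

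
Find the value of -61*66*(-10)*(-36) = -1449360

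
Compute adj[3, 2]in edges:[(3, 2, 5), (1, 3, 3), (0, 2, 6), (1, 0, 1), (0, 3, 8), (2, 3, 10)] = 5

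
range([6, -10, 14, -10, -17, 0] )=31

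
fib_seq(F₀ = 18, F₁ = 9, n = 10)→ F_2 = F_1 + F_0 = 27
F_3 = F_2 + F_1 = 36
F_4 = F_3 + F_2 = 63
...
= [18, 9, 27, 36, 63, 99, 162, 261, 423, 684]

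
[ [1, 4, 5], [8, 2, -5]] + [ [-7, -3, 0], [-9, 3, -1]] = [[-6, 1, 5], [-1, 5, -6]]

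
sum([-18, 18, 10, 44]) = 54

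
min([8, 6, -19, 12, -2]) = -19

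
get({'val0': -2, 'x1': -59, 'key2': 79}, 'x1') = -59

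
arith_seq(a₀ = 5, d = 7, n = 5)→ [5, 12, 19, 26, 33]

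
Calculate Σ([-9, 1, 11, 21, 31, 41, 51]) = (-9) + 1 + 11 + 21 + 31 + 41 + 51
= 147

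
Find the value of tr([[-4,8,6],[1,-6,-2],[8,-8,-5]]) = -15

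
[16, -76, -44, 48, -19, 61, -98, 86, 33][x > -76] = [16, -44, 48, -19, 61, 86, 33]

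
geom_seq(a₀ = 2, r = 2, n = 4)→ a_0 = 2*2^0 = 2
a_1 = 2*2^1 = 4
a_2 = 2*2^2 = 8
...
= [2, 4, 8, 16]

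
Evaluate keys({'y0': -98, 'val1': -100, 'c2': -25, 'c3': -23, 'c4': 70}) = ['y0', 'val1', 'c2', 'c3', 'c4']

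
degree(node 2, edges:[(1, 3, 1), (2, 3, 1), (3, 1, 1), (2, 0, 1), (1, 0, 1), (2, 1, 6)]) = 3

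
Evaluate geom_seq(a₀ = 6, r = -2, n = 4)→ [6, -12, 24, -48]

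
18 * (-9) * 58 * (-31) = 291276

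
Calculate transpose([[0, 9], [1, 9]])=[[0, 1], [9, 9]]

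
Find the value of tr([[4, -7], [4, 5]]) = 9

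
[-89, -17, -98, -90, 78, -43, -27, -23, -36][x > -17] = [78]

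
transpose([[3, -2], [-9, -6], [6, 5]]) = [[3, -9, 6], [-2, -6, 5]]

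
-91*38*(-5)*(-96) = -1659840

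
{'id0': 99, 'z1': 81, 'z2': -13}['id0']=99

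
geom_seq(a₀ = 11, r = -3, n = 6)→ a_0 = 11*(-3)^0 = 11
a_1 = 11*(-3)^1 = -33
a_2 = 11*(-3)^2 = 99
...
= [11, -33, 99, -297, 891, -2673]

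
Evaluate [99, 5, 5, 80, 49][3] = 80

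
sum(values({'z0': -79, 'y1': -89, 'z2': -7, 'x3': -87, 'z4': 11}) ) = (-79) + (-89) + (-7) + (-87) + 11
= -251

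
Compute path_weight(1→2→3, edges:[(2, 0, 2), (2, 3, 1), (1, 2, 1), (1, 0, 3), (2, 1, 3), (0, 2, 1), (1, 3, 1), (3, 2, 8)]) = 2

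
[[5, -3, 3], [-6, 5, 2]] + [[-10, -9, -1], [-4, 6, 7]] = [[-5, -12, 2], [-10, 11, 9]]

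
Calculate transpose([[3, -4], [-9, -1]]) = [[3, -9], [-4, -1]]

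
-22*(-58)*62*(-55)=-4351160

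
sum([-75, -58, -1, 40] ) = -94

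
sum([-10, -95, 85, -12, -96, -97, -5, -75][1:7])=-220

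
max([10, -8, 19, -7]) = 19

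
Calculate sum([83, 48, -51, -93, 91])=83 + 48 + (-51) + (-93) + 91
= 78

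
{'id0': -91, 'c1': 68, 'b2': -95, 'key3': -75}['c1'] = 68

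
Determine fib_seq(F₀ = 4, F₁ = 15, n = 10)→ F_2 = F_1 + F_0 = 19
F_3 = F_2 + F_1 = 34
F_4 = F_3 + F_2 = 53
...
= [4, 15, 19, 34, 53, 87, 140, 227, 367, 594]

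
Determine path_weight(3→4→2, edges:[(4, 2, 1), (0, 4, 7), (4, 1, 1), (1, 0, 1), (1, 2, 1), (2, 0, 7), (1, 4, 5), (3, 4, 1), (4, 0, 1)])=2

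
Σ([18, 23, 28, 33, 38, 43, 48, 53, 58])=18 + 23 + 28 + 33 + 38 + 43 + 48 + 53 + 58
= 342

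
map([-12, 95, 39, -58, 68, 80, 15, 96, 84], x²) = (-12)²=144, (95)²=9025, (39)²=1521, (-58)²=3364, (68)²=4624, (80)²=6400, (15)²=225, (96)²=9216, (84)²=7056
= [144, 9025, 1521, 3364, 4624, 6400, 225, 9216, 7056]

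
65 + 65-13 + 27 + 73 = 217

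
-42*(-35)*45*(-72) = -4762800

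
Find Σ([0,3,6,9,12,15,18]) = 63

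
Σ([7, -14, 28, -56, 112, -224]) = 7 + -14 + 28 + -56 + 112 + -224
= -147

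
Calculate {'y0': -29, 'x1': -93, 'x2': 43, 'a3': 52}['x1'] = -93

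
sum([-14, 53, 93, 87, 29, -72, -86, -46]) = 44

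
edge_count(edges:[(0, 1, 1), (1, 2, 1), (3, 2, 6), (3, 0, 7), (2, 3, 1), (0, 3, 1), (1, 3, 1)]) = 7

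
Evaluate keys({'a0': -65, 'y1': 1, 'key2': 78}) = ['a0', 'y1', 'key2']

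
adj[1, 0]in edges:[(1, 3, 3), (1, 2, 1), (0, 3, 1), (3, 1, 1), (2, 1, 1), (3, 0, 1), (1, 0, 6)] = 6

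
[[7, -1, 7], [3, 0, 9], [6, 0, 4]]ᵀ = [[7, 3, 6], [-1, 0, 0], [7, 9, 4]]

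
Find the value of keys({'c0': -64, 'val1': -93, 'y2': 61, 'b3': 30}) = ['c0', 'val1', 'y2', 'b3']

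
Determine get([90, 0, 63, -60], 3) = -60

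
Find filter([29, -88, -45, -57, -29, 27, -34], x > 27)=[29]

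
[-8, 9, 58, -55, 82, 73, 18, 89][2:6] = [58, -55, 82, 73]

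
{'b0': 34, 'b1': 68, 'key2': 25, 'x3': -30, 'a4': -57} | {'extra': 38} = {'b0': 34, 'b1': 68, 'key2': 25, 'x3': -30, 'a4': -57, 'extra': 38}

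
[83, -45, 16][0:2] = [83, -45]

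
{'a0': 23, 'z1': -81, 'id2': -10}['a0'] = 23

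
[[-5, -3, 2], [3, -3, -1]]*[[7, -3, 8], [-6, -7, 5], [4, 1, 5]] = C[0][0] = (-5)*(7) + (-3)*(-6) + (2)*(4) = -9
C[0][1] = (-5)*(-3) + (-3)*(-7) + (2)*(1) = 38
C[0][2] = (-5)*(8) + (-3)*(5) + (2)*(5) = -45
C[1][0] = (3)*(7) + (-3)*(-6) + (-1)*(4) = 35
C[1][1] = (3)*(-3) + (-3)*(-7) + (-1)*(1) = 11
C[1][2] = (3)*(8) + (-3)*(5) + (-1)*(5) = 4
= [[-9, 38, -45], [35, 11, 4]]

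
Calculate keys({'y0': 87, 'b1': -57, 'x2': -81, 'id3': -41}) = ['y0', 'b1', 'x2', 'id3']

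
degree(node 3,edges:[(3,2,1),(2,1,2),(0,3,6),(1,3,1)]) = 3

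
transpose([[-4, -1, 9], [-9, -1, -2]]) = [[-4, -9], [-1, -1], [9, -2]]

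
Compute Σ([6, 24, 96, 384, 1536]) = 2046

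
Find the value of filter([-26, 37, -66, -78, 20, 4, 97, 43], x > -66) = keep x where x > -66: -26✓, 37✓, -66✗, -78✗, 20✓, 4✓, 97✓, 43✓
= [-26, 37, 20, 4, 97, 43]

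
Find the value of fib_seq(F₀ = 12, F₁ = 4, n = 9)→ F_2 = F_1 + F_0 = 16
F_3 = F_2 + F_1 = 20
F_4 = F_3 + F_2 = 36
...
= [12, 4, 16, 20, 36, 56, 92, 148, 240]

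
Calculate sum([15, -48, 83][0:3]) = slice → [15, -48, 83]
15 + (-48) + 83
= 50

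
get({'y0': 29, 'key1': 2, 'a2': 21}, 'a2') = 21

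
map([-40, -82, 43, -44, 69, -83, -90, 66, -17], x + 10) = [-30, -72, 53, -34, 79, -73, -80, 76, -7]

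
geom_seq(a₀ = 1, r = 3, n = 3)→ [1, 3, 9]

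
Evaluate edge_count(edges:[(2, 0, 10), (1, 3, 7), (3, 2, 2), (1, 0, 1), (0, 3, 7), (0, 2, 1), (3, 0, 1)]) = 7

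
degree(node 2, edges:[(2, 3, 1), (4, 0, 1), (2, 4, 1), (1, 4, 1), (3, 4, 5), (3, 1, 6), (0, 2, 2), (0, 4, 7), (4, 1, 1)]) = 3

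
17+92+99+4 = 212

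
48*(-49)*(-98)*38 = 8758848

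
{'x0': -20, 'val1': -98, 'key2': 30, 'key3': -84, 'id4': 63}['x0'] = -20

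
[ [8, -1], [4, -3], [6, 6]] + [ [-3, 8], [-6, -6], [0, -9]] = [[5, 7], [-2, -9], [6, -3]]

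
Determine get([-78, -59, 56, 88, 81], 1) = -59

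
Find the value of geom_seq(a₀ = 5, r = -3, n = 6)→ [5, -15, 45, -135, 405, -1215]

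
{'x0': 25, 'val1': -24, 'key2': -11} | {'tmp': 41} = {'x0': 25, 'val1': -24, 'key2': -11, 'tmp': 41}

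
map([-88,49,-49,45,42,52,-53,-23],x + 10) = [-78, 59, -39, 55, 52, 62, -43, -13]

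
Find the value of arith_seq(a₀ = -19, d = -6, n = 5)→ a_0 = -19 + 0*-6 = -19
a_1 = -19 + 1*-6 = -25
a_2 = -19 + 2*-6 = -31
...
= [-19, -25, -31, -37, -43]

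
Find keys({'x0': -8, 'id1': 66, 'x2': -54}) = ['x0', 'id1', 'x2']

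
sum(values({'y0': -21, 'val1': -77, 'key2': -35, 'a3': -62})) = -195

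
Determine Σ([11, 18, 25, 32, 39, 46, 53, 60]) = 284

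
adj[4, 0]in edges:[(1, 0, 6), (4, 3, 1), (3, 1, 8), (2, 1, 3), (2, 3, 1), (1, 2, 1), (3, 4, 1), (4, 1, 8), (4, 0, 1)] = 1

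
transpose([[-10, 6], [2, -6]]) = [[-10, 2], [6, -6]]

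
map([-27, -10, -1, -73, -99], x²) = [729, 100, 1, 5329, 9801]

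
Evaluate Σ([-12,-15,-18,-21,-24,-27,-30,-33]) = -180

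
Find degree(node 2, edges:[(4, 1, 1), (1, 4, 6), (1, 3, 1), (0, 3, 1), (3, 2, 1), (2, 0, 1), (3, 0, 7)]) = 2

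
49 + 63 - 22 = 90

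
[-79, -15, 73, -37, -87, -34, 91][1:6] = [-15, 73, -37, -87, -34]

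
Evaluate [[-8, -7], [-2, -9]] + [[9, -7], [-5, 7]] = [[1, -14], [-7, -2]]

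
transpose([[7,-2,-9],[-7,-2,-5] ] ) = [[7, -7], [-2, -2], [-9, -5]]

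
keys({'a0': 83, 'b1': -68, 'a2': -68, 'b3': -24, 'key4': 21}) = ['a0', 'b1', 'a2', 'b3', 'key4']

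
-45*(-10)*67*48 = 1447200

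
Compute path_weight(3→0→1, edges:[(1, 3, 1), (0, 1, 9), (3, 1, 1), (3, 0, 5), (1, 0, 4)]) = 14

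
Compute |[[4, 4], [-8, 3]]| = 44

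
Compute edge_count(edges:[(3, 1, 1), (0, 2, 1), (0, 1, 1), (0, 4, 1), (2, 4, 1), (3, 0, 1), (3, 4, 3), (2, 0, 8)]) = 8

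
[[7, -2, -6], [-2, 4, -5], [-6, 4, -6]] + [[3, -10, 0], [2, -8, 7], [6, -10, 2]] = [[10, -12, -6], [0, -4, 2], [0, -6, -4]]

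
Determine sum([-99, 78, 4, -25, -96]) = (-99) + 78 + 4 + (-25) + (-96)
= -138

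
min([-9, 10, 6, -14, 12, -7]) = -14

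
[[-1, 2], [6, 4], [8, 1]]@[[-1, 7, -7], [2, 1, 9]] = C[0][0] = (-1)*(-1) + (2)*(2) = 5
C[0][1] = (-1)*(7) + (2)*(1) = -5
C[0][2] = (-1)*(-7) + (2)*(9) = 25
C[1][0] = (6)*(-1) + (4)*(2) = 2
C[1][1] = (6)*(7) + (4)*(1) = 46
C[1][2] = (6)*(-7) + (4)*(9) = -6
... (3 more cells)
= [[5, -5, 25], [2, 46, -6], [-6, 57, -47]]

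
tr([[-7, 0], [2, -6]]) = diagonal: (-7) + (-6)
= -13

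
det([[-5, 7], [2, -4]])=(-5)*(-4) - (7)*(2)
= 6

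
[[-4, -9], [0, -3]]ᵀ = [[-4, 0], [-9, -3]]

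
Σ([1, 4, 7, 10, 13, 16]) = 51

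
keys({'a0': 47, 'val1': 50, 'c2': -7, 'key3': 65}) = ['a0', 'val1', 'c2', 'key3']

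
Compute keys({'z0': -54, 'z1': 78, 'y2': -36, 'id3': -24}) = ['z0', 'z1', 'y2', 'id3']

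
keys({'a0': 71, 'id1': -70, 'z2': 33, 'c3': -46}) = ['a0', 'id1', 'z2', 'c3']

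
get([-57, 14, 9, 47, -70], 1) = 14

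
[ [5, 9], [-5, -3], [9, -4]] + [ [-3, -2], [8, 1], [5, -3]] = [[2, 7], [3, -2], [14, -7]]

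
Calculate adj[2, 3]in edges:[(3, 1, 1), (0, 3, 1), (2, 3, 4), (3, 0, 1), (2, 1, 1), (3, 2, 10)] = 4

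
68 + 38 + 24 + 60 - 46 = 144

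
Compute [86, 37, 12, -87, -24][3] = -87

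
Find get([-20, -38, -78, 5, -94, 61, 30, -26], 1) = -38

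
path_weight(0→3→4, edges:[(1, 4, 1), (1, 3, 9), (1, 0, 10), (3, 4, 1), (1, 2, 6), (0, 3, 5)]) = 6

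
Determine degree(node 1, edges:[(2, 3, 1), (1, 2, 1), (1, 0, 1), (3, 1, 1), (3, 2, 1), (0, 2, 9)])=3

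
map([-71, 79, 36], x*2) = [-142, 158, 72]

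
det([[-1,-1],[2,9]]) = (-1)*(9) - (-1)*(2)
= -7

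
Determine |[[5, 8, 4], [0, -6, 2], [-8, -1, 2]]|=(1)*(5)*det([[-6, 2], [-1, 2]]) + (-1)*(8)*det([[0, 2], [-8, 2]]) + (1)*(4)*det([[0, -6], [-8, -1]])
= -50 + -128 + -192
= -370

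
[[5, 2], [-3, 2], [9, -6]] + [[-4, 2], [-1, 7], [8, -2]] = [[1, 4], [-4, 9], [17, -8]]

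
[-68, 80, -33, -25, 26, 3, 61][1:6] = [80, -33, -25, 26, 3]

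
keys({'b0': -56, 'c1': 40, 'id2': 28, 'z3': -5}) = ['b0', 'c1', 'id2', 'z3']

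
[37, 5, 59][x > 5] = keep x where x > 5: 37✓, 5✗, 59✓
= [37, 59]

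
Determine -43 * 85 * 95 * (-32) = 11111200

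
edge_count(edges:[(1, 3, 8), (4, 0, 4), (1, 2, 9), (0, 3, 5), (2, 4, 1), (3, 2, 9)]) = 6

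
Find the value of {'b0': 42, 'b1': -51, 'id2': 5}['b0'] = 42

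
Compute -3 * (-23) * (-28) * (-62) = 119784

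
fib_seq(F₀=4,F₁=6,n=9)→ F_2 = F_1 + F_0 = 10
F_3 = F_2 + F_1 = 16
F_4 = F_3 + F_2 = 26
...
= [4, 6, 10, 16, 26, 42, 68, 110, 178]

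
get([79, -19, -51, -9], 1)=-19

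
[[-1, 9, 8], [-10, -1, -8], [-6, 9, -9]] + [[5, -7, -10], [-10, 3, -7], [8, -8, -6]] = [[4, 2, -2], [-20, 2, -15], [2, 1, -15]]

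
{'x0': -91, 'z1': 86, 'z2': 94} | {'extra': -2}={'x0': -91, 'z1': 86, 'z2': 94, 'extra': -2}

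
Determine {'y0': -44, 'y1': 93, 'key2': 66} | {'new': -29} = {'y0': -44, 'y1': 93, 'key2': 66, 'new': -29}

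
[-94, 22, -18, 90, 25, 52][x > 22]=[90, 25, 52]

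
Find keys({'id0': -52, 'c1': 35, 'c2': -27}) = ['id0', 'c1', 'c2']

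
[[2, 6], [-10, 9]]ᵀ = [[2, -10], [6, 9]]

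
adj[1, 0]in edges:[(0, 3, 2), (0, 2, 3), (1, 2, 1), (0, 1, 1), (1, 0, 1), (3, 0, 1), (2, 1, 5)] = 1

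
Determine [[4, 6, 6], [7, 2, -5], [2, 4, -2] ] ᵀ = [[4, 7, 2], [6, 2, 4], [6, -5, -2]]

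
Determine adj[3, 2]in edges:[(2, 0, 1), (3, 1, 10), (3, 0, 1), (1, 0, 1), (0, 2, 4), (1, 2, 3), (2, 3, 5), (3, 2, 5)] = 5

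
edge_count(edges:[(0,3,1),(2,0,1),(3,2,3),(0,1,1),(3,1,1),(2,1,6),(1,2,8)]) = 7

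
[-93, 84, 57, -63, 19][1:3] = [84, 57]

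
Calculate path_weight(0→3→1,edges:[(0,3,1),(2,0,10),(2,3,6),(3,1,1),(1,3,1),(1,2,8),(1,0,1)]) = 2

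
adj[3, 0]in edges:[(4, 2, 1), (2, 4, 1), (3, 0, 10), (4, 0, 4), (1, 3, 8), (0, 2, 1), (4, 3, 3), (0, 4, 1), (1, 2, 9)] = 10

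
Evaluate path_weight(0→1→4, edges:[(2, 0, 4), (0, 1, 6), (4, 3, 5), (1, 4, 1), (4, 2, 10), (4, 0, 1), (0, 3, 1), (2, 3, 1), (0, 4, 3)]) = w(0→1)=6 + w(1→4)=1
= 7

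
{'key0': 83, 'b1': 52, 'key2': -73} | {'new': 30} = {'key0': 83, 'b1': 52, 'key2': -73, 'new': 30}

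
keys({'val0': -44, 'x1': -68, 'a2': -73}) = ['val0', 'x1', 'a2']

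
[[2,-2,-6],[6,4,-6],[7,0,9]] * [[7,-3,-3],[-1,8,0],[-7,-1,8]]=C[0][0] = (2)*(7) + (-2)*(-1) + (-6)*(-7) = 58
C[0][1] = (2)*(-3) + (-2)*(8) + (-6)*(-1) = -16
C[0][2] = (2)*(-3) + (-2)*(0) + (-6)*(8) = -54
C[1][0] = (6)*(7) + (4)*(-1) + (-6)*(-7) = 80
C[1][1] = (6)*(-3) + (4)*(8) + (-6)*(-1) = 20
C[1][2] = (6)*(-3) + (4)*(0) + (-6)*(8) = -66
... (3 more cells)
= [[58, -16, -54], [80, 20, -66], [-14, -30, 51]]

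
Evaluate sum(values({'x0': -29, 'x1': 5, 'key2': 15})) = -9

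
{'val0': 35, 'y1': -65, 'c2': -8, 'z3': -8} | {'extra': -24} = {'val0': 35, 'y1': -65, 'c2': -8, 'z3': -8, 'extra': -24}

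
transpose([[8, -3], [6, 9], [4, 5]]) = [[8, 6, 4], [-3, 9, 5]]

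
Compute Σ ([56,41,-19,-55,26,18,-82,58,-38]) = 5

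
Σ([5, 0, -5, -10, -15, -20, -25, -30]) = 5 + 0 + (-5) + (-10) + (-15) + (-20) + (-25) + (-30)
= -100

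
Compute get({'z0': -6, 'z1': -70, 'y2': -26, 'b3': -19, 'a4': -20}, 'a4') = -20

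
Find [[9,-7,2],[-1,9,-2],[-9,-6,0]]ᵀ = [[9, -1, -9], [-7, 9, -6], [2, -2, 0]]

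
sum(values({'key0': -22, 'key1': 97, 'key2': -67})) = 8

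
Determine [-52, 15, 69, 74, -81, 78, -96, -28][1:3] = [15, 69]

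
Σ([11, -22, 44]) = 33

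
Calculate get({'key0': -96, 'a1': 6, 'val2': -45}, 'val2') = -45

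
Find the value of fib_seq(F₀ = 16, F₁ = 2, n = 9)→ F_2 = F_1 + F_0 = 18
F_3 = F_2 + F_1 = 20
F_4 = F_3 + F_2 = 38
...
= [16, 2, 18, 20, 38, 58, 96, 154, 250]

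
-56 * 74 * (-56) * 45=10442880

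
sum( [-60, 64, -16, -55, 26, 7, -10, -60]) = -104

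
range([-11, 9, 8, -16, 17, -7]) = 33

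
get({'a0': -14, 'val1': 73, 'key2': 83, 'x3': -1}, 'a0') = -14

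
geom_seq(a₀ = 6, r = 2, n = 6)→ a_0 = 6*2^0 = 6
a_1 = 6*2^1 = 12
a_2 = 6*2^2 = 24
...
= [6, 12, 24, 48, 96, 192]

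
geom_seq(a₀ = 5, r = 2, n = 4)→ [5, 10, 20, 40]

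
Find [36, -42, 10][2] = 10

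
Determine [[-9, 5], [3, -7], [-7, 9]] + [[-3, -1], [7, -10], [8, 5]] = [[-12, 4], [10, -17], [1, 14]]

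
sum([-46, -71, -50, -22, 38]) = (-46) + (-71) + (-50) + (-22) + 38
= -151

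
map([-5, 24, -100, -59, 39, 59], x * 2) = [-10, 48, -200, -118, 78, 118]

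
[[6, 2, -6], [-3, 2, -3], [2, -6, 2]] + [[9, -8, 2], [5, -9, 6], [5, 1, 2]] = [[15, -6, -4], [2, -7, 3], [7, -5, 4]]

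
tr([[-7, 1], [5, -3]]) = -10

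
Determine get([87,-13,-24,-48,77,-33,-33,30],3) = -48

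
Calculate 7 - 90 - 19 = -102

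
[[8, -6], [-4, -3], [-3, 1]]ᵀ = [[8, -4, -3], [-6, -3, 1]]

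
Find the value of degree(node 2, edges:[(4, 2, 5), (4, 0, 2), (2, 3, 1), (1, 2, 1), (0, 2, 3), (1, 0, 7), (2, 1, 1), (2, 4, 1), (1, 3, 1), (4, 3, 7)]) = 6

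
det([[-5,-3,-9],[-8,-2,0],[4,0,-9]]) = (1)*(-5)*det([[-2, 0], [0, -9]]) + (-1)*(-3)*det([[-8, 0], [4, -9]]) + (1)*(-9)*det([[-8, -2], [4, 0]])
= -90 + 216 + -72
= 54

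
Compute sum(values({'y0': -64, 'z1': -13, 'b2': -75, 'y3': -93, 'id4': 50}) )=(-64) + (-13) + (-75) + (-93) + 50
= -195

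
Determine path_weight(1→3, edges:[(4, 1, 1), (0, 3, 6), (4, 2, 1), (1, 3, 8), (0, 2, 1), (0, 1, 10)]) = w(1→3)=8
= 8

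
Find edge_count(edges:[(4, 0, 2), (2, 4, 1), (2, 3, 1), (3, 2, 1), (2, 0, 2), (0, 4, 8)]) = 6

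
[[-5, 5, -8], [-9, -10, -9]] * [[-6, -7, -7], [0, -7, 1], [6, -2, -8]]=[[-18, 16, 104], [0, 151, 125]]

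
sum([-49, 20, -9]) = (-49) + 20 + (-9)
= -38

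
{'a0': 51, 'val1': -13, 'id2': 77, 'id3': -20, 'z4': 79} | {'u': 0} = {'a0': 51, 'val1': -13, 'id2': 77, 'id3': -20, 'z4': 79, 'u': 0}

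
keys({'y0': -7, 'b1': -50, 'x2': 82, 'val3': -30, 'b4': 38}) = ['y0', 'b1', 'x2', 'val3', 'b4']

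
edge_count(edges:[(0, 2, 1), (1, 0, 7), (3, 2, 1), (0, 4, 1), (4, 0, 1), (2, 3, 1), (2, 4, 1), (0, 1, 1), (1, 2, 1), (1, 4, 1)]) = 10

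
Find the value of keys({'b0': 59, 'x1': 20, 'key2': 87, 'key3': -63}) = ['b0', 'x1', 'key2', 'key3']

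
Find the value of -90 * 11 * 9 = -8910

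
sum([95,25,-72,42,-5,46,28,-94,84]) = 149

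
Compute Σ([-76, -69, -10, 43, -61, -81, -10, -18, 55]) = -227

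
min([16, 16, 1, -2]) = -2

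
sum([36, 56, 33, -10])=36 + 56 + 33 + (-10)
= 115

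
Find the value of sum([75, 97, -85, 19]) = 106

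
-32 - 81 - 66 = -179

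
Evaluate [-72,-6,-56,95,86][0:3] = [-72, -6, -56]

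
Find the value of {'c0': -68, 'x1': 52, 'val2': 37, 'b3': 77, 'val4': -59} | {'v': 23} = {'c0': -68, 'x1': 52, 'val2': 37, 'b3': 77, 'val4': -59, 'v': 23}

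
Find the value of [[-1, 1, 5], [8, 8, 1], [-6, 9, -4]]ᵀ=[[-1, 8, -6], [1, 8, 9], [5, 1, -4]]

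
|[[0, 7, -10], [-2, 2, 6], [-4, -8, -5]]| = (1)*(0)*det([[2, 6], [-8, -5]]) + (-1)*(7)*det([[-2, 6], [-4, -5]]) + (1)*(-10)*det([[-2, 2], [-4, -8]])
= 0 + -238 + -240
= -478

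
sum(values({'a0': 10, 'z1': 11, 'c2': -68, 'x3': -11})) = -58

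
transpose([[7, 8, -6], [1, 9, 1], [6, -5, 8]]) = [[7, 1, 6], [8, 9, -5], [-6, 1, 8]]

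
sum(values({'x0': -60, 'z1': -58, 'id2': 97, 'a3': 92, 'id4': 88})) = (-60) + (-58) + 97 + 92 + 88
= 159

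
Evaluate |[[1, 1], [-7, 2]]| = (1)*(2) - (1)*(-7)
= 9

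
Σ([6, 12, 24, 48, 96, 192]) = 6 + 12 + 24 + 48 + 96 + 192
= 378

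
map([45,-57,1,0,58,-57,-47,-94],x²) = [2025, 3249, 1, 0, 3364, 3249, 2209, 8836]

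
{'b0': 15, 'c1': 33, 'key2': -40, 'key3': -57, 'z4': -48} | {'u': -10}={'b0': 15, 'c1': 33, 'key2': -40, 'key3': -57, 'z4': -48, 'u': -10}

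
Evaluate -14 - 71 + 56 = -29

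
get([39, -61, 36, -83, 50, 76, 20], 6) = 20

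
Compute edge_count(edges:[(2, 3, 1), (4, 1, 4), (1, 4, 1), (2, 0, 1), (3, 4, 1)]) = 5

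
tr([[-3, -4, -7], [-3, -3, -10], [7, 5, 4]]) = -2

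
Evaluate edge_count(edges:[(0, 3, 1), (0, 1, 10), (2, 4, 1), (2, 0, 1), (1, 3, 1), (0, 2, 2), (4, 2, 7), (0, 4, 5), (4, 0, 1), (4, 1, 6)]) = 10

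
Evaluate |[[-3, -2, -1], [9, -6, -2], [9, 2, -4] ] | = -192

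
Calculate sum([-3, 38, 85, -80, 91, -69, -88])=-26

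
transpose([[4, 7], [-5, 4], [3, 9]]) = [[4, -5, 3], [7, 4, 9]]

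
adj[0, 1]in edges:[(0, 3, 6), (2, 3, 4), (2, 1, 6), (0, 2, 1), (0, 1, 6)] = 6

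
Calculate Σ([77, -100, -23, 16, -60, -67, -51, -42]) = 77 + (-100) + (-23) + 16 + (-60) + (-67) + (-51) + (-42)
= -250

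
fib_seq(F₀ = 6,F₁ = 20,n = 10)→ F_2 = F_1 + F_0 = 26
F_3 = F_2 + F_1 = 46
F_4 = F_3 + F_2 = 72
...
= [6, 20, 26, 46, 72, 118, 190, 308, 498, 806]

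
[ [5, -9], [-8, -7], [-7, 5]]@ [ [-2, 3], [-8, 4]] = C[0][0] = (5)*(-2) + (-9)*(-8) = 62
C[0][1] = (5)*(3) + (-9)*(4) = -21
C[1][0] = (-8)*(-2) + (-7)*(-8) = 72
C[1][1] = (-8)*(3) + (-7)*(4) = -52
C[2][0] = (-7)*(-2) + (5)*(-8) = -26
C[2][1] = (-7)*(3) + (5)*(4) = -1
= [[62, -21], [72, -52], [-26, -1]]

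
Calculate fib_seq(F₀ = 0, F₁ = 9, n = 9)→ [0, 9, 9, 18, 27, 45, 72, 117, 189]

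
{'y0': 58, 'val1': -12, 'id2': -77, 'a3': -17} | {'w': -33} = {'y0': 58, 'val1': -12, 'id2': -77, 'a3': -17, 'w': -33}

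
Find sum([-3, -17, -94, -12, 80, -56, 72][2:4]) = slice → [-94, -12]
(-94) + (-12)
= -106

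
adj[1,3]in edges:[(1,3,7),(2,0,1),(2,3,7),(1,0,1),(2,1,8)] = 7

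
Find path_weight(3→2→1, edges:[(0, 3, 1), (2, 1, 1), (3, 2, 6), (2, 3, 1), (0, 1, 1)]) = w(3→2)=6 + w(2→1)=1
= 7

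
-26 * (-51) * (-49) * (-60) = 3898440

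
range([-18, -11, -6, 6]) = 24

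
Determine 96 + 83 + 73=252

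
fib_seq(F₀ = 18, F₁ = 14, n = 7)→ F_2 = F_1 + F_0 = 32
F_3 = F_2 + F_1 = 46
F_4 = F_3 + F_2 = 78
...
= [18, 14, 32, 46, 78, 124, 202]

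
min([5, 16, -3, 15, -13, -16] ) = -16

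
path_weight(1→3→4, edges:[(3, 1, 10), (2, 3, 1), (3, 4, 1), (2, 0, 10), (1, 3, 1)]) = 2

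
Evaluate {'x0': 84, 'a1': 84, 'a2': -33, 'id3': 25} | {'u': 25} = {'x0': 84, 'a1': 84, 'a2': -33, 'id3': 25, 'u': 25}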